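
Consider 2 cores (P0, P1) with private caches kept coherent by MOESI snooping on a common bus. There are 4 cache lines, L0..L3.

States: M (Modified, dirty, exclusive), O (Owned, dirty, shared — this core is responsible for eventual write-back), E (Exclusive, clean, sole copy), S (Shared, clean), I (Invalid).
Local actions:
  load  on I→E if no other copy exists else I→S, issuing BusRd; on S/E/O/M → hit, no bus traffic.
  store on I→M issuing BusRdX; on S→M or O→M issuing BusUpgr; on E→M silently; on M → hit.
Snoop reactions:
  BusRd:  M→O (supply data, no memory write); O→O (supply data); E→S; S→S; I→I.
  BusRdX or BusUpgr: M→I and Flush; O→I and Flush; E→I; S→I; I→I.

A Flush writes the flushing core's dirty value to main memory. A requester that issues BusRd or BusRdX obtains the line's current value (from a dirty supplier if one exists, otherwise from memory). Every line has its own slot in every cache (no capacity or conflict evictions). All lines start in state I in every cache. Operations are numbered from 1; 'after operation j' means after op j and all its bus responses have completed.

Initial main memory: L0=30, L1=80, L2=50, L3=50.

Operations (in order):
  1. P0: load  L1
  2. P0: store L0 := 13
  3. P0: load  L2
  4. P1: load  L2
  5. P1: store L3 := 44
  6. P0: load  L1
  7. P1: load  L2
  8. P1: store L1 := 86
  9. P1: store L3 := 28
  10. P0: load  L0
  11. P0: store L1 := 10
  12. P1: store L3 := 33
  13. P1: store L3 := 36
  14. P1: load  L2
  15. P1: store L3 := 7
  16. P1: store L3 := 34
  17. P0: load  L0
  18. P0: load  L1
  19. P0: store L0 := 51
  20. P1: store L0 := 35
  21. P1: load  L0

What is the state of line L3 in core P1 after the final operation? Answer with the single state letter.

state = M

[1] P0: load  L1 | P0:E(80), P1:I | bus: BusRd
[2] P0: store L0 := 13 | P0:M(13), P1:I | bus: BusRdX
[3] P0: load  L2 | P0:E(50), P1:I | bus: BusRd
[4] P1: load  L2 | P0:S(50), P1:S(50) | bus: BusRd
[5] P1: store L3 := 44 | P0:I, P1:M(44) | bus: BusRdX
[6] P0: load  L1 | P0:E(80), P1:I | bus: none
[7] P1: load  L2 | P0:S(50), P1:S(50) | bus: none
[8] P1: store L1 := 86 | P0:I, P1:M(86) | bus: BusRdX
[9] P1: store L3 := 28 | P0:I, P1:M(28) | bus: none
[10] P0: load  L0 | P0:M(13), P1:I | bus: none
[11] P0: store L1 := 10 | P0:M(10), P1:I | bus: BusRdX,Flush
[12] P1: store L3 := 33 | P0:I, P1:M(33) | bus: none
[13] P1: store L3 := 36 | P0:I, P1:M(36) | bus: none
[14] P1: load  L2 | P0:S(50), P1:S(50) | bus: none
[15] P1: store L3 := 7 | P0:I, P1:M(7) | bus: none
[16] P1: store L3 := 34 | P0:I, P1:M(34) | bus: none
[17] P0: load  L0 | P0:M(13), P1:I | bus: none
[18] P0: load  L1 | P0:M(10), P1:I | bus: none
[19] P0: store L0 := 51 | P0:M(51), P1:I | bus: none
[20] P1: store L0 := 35 | P0:I, P1:M(35) | bus: BusRdX,Flush
[21] P1: load  L0 | P0:I, P1:M(35) | bus: none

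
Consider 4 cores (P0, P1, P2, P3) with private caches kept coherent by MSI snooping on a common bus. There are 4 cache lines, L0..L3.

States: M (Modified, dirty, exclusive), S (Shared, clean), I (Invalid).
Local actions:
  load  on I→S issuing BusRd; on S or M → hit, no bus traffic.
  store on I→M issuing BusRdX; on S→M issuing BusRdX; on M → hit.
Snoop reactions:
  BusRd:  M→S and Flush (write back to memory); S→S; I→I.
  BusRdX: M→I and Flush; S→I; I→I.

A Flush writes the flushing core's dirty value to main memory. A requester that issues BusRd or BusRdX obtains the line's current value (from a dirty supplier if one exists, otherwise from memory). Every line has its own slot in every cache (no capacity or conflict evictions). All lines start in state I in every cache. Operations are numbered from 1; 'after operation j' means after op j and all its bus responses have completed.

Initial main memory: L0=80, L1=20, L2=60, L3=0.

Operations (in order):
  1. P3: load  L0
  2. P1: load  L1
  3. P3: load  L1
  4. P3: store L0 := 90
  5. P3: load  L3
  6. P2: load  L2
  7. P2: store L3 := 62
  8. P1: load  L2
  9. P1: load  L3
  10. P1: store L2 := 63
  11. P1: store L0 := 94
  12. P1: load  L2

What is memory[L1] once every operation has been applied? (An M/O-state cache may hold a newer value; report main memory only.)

memory[L1] = 20

[1] P3: load  L0 | P0:I, P1:I, P2:I, P3:S(80) | bus: BusRd
[2] P1: load  L1 | P0:I, P1:S(20), P2:I, P3:I | bus: BusRd
[3] P3: load  L1 | P0:I, P1:S(20), P2:I, P3:S(20) | bus: BusRd
[4] P3: store L0 := 90 | P0:I, P1:I, P2:I, P3:M(90) | bus: BusRdX
[5] P3: load  L3 | P0:I, P1:I, P2:I, P3:S(0) | bus: BusRd
[6] P2: load  L2 | P0:I, P1:I, P2:S(60), P3:I | bus: BusRd
[7] P2: store L3 := 62 | P0:I, P1:I, P2:M(62), P3:I | bus: BusRdX
[8] P1: load  L2 | P0:I, P1:S(60), P2:S(60), P3:I | bus: BusRd
[9] P1: load  L3 | P0:I, P1:S(62), P2:S(62), P3:I | bus: BusRd,Flush
[10] P1: store L2 := 63 | P0:I, P1:M(63), P2:I, P3:I | bus: BusRdX
[11] P1: store L0 := 94 | P0:I, P1:M(94), P2:I, P3:I | bus: BusRdX,Flush
[12] P1: load  L2 | P0:I, P1:M(63), P2:I, P3:I | bus: none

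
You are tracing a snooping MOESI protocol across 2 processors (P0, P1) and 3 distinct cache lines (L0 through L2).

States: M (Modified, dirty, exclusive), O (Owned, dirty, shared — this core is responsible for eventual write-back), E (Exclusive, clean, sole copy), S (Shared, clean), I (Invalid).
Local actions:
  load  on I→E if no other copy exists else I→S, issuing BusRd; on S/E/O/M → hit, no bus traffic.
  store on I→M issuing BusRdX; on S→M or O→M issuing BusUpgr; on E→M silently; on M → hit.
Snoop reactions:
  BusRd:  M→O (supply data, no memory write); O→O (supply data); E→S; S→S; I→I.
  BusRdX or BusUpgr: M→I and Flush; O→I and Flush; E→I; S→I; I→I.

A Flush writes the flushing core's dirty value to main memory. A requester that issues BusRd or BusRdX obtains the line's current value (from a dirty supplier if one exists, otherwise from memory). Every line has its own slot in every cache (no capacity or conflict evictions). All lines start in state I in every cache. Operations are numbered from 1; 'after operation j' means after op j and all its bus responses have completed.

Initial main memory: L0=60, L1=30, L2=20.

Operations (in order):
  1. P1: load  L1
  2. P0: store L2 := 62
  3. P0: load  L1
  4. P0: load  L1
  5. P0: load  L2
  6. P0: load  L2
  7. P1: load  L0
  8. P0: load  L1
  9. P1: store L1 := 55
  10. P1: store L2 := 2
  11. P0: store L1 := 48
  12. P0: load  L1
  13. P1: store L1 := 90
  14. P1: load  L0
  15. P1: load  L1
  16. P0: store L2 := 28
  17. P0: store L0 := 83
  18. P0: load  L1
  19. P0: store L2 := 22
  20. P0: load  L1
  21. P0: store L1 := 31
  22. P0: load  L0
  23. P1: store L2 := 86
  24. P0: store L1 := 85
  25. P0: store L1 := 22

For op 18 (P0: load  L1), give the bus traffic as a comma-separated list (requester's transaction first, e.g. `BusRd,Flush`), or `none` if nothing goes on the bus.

bus = BusRd

1. P1: load  L1  bus=[BusRd]  L1: P0=I P1=E  mem[L1]=30
2. P0: store L2 := 62  bus=[BusRdX]  L2: P0=M P1=I  mem[L2]=20
3. P0: load  L1  bus=[BusRd]  L1: P0=S P1=S  mem[L1]=30
4. P0: load  L1  bus=[-]  L1: P0=S P1=S  mem[L1]=30
5. P0: load  L2  bus=[-]  L2: P0=M P1=I  mem[L2]=20
6. P0: load  L2  bus=[-]  L2: P0=M P1=I  mem[L2]=20
7. P1: load  L0  bus=[BusRd]  L0: P0=I P1=E  mem[L0]=60
8. P0: load  L1  bus=[-]  L1: P0=S P1=S  mem[L1]=30
9. P1: store L1 := 55  bus=[BusUpgr]  L1: P0=I P1=M  mem[L1]=30
10. P1: store L2 := 2  bus=[BusRdX,Flush]  L2: P0=I P1=M  mem[L2]=62
11. P0: store L1 := 48  bus=[BusRdX,Flush]  L1: P0=M P1=I  mem[L1]=55
12. P0: load  L1  bus=[-]  L1: P0=M P1=I  mem[L1]=55
13. P1: store L1 := 90  bus=[BusRdX,Flush]  L1: P0=I P1=M  mem[L1]=48
14. P1: load  L0  bus=[-]  L0: P0=I P1=E  mem[L0]=60
15. P1: load  L1  bus=[-]  L1: P0=I P1=M  mem[L1]=48
16. P0: store L2 := 28  bus=[BusRdX,Flush]  L2: P0=M P1=I  mem[L2]=2
17. P0: store L0 := 83  bus=[BusRdX]  L0: P0=M P1=I  mem[L0]=60
18. P0: load  L1  bus=[BusRd]  L1: P0=S P1=O  mem[L1]=48
19. P0: store L2 := 22  bus=[-]  L2: P0=M P1=I  mem[L2]=2
20. P0: load  L1  bus=[-]  L1: P0=S P1=O  mem[L1]=48
21. P0: store L1 := 31  bus=[BusUpgr,Flush]  L1: P0=M P1=I  mem[L1]=90
22. P0: load  L0  bus=[-]  L0: P0=M P1=I  mem[L0]=60
23. P1: store L2 := 86  bus=[BusRdX,Flush]  L2: P0=I P1=M  mem[L2]=22
24. P0: store L1 := 85  bus=[-]  L1: P0=M P1=I  mem[L1]=90
25. P0: store L1 := 22  bus=[-]  L1: P0=M P1=I  mem[L1]=90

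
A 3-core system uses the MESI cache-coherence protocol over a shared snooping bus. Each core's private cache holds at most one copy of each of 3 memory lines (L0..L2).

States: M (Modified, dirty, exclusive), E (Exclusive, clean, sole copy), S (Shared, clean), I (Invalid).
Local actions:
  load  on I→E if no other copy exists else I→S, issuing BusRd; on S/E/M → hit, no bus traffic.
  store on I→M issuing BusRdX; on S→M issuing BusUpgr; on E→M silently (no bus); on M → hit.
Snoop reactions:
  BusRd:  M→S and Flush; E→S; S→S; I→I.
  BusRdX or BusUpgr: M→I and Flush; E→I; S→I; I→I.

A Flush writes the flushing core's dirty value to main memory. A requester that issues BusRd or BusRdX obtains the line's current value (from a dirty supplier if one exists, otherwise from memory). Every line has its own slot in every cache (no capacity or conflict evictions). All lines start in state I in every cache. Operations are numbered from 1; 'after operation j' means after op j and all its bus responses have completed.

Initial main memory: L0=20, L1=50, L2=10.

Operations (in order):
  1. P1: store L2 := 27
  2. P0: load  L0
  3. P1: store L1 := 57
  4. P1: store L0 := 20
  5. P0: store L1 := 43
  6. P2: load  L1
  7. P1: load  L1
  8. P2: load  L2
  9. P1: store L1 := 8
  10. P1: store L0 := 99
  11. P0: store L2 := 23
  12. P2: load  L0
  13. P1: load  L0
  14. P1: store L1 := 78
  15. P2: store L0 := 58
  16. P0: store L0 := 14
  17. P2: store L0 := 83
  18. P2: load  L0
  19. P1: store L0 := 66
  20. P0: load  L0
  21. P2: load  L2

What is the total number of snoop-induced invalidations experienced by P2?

invalidations = 4

[1] P1: store L2 := 27 | P0:I, P1:M(27), P2:I | bus: BusRdX
[2] P0: load  L0 | P0:E(20), P1:I, P2:I | bus: BusRd
[3] P1: store L1 := 57 | P0:I, P1:M(57), P2:I | bus: BusRdX
[4] P1: store L0 := 20 | P0:I, P1:M(20), P2:I | bus: BusRdX
[5] P0: store L1 := 43 | P0:M(43), P1:I, P2:I | bus: BusRdX,Flush
[6] P2: load  L1 | P0:S(43), P1:I, P2:S(43) | bus: BusRd,Flush
[7] P1: load  L1 | P0:S(43), P1:S(43), P2:S(43) | bus: BusRd
[8] P2: load  L2 | P0:I, P1:S(27), P2:S(27) | bus: BusRd,Flush
[9] P1: store L1 := 8 | P0:I, P1:M(8), P2:I | bus: BusUpgr
[10] P1: store L0 := 99 | P0:I, P1:M(99), P2:I | bus: none
[11] P0: store L2 := 23 | P0:M(23), P1:I, P2:I | bus: BusRdX
[12] P2: load  L0 | P0:I, P1:S(99), P2:S(99) | bus: BusRd,Flush
[13] P1: load  L0 | P0:I, P1:S(99), P2:S(99) | bus: none
[14] P1: store L1 := 78 | P0:I, P1:M(78), P2:I | bus: none
[15] P2: store L0 := 58 | P0:I, P1:I, P2:M(58) | bus: BusUpgr
[16] P0: store L0 := 14 | P0:M(14), P1:I, P2:I | bus: BusRdX,Flush
[17] P2: store L0 := 83 | P0:I, P1:I, P2:M(83) | bus: BusRdX,Flush
[18] P2: load  L0 | P0:I, P1:I, P2:M(83) | bus: none
[19] P1: store L0 := 66 | P0:I, P1:M(66), P2:I | bus: BusRdX,Flush
[20] P0: load  L0 | P0:S(66), P1:S(66), P2:I | bus: BusRd,Flush
[21] P2: load  L2 | P0:S(23), P1:I, P2:S(23) | bus: BusRd,Flush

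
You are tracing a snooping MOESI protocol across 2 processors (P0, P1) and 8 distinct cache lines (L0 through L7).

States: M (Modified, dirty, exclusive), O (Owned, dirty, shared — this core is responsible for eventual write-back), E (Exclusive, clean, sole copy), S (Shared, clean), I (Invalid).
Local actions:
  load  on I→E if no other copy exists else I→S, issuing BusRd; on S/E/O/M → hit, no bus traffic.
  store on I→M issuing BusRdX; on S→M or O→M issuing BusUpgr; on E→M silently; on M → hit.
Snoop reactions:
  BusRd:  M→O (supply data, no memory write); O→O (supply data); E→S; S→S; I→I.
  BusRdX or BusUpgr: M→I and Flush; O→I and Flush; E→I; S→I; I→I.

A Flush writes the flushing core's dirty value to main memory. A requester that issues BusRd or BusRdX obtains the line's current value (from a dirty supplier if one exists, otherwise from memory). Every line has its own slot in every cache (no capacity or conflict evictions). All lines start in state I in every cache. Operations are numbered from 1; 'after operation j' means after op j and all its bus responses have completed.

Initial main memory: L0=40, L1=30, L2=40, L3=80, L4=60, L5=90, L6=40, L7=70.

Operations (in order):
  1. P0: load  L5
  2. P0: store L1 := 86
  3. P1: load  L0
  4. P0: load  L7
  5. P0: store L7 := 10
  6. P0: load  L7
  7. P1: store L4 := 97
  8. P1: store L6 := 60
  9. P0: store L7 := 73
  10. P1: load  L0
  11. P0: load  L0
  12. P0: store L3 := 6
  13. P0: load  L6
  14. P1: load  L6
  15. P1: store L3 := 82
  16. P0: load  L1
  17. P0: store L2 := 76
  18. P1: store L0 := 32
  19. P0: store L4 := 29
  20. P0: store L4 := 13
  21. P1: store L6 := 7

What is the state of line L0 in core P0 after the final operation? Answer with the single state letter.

1. P0: load  L5  bus=[BusRd]  L5: P0=E P1=I  mem[L5]=90
2. P0: store L1 := 86  bus=[BusRdX]  L1: P0=M P1=I  mem[L1]=30
3. P1: load  L0  bus=[BusRd]  L0: P0=I P1=E  mem[L0]=40
4. P0: load  L7  bus=[BusRd]  L7: P0=E P1=I  mem[L7]=70
5. P0: store L7 := 10  bus=[-]  L7: P0=M P1=I  mem[L7]=70
6. P0: load  L7  bus=[-]  L7: P0=M P1=I  mem[L7]=70
7. P1: store L4 := 97  bus=[BusRdX]  L4: P0=I P1=M  mem[L4]=60
8. P1: store L6 := 60  bus=[BusRdX]  L6: P0=I P1=M  mem[L6]=40
9. P0: store L7 := 73  bus=[-]  L7: P0=M P1=I  mem[L7]=70
10. P1: load  L0  bus=[-]  L0: P0=I P1=E  mem[L0]=40
11. P0: load  L0  bus=[BusRd]  L0: P0=S P1=S  mem[L0]=40
12. P0: store L3 := 6  bus=[BusRdX]  L3: P0=M P1=I  mem[L3]=80
13. P0: load  L6  bus=[BusRd]  L6: P0=S P1=O  mem[L6]=40
14. P1: load  L6  bus=[-]  L6: P0=S P1=O  mem[L6]=40
15. P1: store L3 := 82  bus=[BusRdX,Flush]  L3: P0=I P1=M  mem[L3]=6
16. P0: load  L1  bus=[-]  L1: P0=M P1=I  mem[L1]=30
17. P0: store L2 := 76  bus=[BusRdX]  L2: P0=M P1=I  mem[L2]=40
18. P1: store L0 := 32  bus=[BusUpgr]  L0: P0=I P1=M  mem[L0]=40
19. P0: store L4 := 29  bus=[BusRdX,Flush]  L4: P0=M P1=I  mem[L4]=97
20. P0: store L4 := 13  bus=[-]  L4: P0=M P1=I  mem[L4]=97
21. P1: store L6 := 7  bus=[BusUpgr]  L6: P0=I P1=M  mem[L6]=40

state = I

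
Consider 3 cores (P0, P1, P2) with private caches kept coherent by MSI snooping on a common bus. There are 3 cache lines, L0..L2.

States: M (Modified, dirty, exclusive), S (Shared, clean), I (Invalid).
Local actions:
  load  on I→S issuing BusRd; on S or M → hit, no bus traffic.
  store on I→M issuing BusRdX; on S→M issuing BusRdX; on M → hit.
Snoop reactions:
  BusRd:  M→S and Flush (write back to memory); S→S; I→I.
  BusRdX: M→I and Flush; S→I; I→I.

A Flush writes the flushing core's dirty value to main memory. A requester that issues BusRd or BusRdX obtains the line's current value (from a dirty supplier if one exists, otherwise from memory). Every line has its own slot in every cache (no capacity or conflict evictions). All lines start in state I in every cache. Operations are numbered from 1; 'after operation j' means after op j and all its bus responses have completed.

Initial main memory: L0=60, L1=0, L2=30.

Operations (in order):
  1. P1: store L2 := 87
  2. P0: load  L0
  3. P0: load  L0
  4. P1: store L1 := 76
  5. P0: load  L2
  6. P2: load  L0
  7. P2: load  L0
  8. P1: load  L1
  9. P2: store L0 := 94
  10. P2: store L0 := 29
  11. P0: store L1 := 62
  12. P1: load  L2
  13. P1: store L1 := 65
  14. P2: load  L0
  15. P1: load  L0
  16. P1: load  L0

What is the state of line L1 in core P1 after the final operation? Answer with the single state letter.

state = M

1. P1: store L2 := 87  bus=[BusRdX]  L2: P0=I P1=M P2=I  mem[L2]=30
2. P0: load  L0  bus=[BusRd]  L0: P0=S P1=I P2=I  mem[L0]=60
3. P0: load  L0  bus=[-]  L0: P0=S P1=I P2=I  mem[L0]=60
4. P1: store L1 := 76  bus=[BusRdX]  L1: P0=I P1=M P2=I  mem[L1]=0
5. P0: load  L2  bus=[BusRd,Flush]  L2: P0=S P1=S P2=I  mem[L2]=87
6. P2: load  L0  bus=[BusRd]  L0: P0=S P1=I P2=S  mem[L0]=60
7. P2: load  L0  bus=[-]  L0: P0=S P1=I P2=S  mem[L0]=60
8. P1: load  L1  bus=[-]  L1: P0=I P1=M P2=I  mem[L1]=0
9. P2: store L0 := 94  bus=[BusRdX]  L0: P0=I P1=I P2=M  mem[L0]=60
10. P2: store L0 := 29  bus=[-]  L0: P0=I P1=I P2=M  mem[L0]=60
11. P0: store L1 := 62  bus=[BusRdX,Flush]  L1: P0=M P1=I P2=I  mem[L1]=76
12. P1: load  L2  bus=[-]  L2: P0=S P1=S P2=I  mem[L2]=87
13. P1: store L1 := 65  bus=[BusRdX,Flush]  L1: P0=I P1=M P2=I  mem[L1]=62
14. P2: load  L0  bus=[-]  L0: P0=I P1=I P2=M  mem[L0]=60
15. P1: load  L0  bus=[BusRd,Flush]  L0: P0=I P1=S P2=S  mem[L0]=29
16. P1: load  L0  bus=[-]  L0: P0=I P1=S P2=S  mem[L0]=29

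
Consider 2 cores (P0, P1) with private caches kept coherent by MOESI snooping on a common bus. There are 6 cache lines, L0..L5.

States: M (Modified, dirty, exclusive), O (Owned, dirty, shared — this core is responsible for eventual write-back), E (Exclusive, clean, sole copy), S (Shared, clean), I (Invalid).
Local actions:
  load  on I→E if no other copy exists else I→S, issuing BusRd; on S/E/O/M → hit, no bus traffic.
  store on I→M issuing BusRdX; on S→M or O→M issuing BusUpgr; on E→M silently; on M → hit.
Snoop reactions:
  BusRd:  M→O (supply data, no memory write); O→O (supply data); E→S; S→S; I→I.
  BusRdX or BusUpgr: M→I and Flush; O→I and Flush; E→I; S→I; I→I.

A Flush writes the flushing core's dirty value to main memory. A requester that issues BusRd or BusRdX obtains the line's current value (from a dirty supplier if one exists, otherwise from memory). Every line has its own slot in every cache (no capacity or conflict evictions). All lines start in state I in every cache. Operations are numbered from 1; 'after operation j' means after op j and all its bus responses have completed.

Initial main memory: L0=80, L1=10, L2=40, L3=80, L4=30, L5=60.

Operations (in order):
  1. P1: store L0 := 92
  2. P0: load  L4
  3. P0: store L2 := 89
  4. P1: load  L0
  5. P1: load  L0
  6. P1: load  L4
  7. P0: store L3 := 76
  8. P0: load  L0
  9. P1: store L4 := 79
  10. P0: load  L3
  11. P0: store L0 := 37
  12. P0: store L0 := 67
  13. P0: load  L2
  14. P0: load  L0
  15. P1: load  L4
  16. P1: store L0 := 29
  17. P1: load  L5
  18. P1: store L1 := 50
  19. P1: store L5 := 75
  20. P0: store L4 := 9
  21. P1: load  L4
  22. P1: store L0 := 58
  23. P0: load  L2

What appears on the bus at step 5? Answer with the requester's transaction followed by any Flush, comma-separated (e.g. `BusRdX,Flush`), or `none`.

bus = none

[1] P1: store L0 := 92 | P0:I, P1:M(92) | bus: BusRdX
[2] P0: load  L4 | P0:E(30), P1:I | bus: BusRd
[3] P0: store L2 := 89 | P0:M(89), P1:I | bus: BusRdX
[4] P1: load  L0 | P0:I, P1:M(92) | bus: none
[5] P1: load  L0 | P0:I, P1:M(92) | bus: none
[6] P1: load  L4 | P0:S(30), P1:S(30) | bus: BusRd
[7] P0: store L3 := 76 | P0:M(76), P1:I | bus: BusRdX
[8] P0: load  L0 | P0:S(92), P1:O(92) | bus: BusRd
[9] P1: store L4 := 79 | P0:I, P1:M(79) | bus: BusUpgr
[10] P0: load  L3 | P0:M(76), P1:I | bus: none
[11] P0: store L0 := 37 | P0:M(37), P1:I | bus: BusUpgr,Flush
[12] P0: store L0 := 67 | P0:M(67), P1:I | bus: none
[13] P0: load  L2 | P0:M(89), P1:I | bus: none
[14] P0: load  L0 | P0:M(67), P1:I | bus: none
[15] P1: load  L4 | P0:I, P1:M(79) | bus: none
[16] P1: store L0 := 29 | P0:I, P1:M(29) | bus: BusRdX,Flush
[17] P1: load  L5 | P0:I, P1:E(60) | bus: BusRd
[18] P1: store L1 := 50 | P0:I, P1:M(50) | bus: BusRdX
[19] P1: store L5 := 75 | P0:I, P1:M(75) | bus: none
[20] P0: store L4 := 9 | P0:M(9), P1:I | bus: BusRdX,Flush
[21] P1: load  L4 | P0:O(9), P1:S(9) | bus: BusRd
[22] P1: store L0 := 58 | P0:I, P1:M(58) | bus: none
[23] P0: load  L2 | P0:M(89), P1:I | bus: none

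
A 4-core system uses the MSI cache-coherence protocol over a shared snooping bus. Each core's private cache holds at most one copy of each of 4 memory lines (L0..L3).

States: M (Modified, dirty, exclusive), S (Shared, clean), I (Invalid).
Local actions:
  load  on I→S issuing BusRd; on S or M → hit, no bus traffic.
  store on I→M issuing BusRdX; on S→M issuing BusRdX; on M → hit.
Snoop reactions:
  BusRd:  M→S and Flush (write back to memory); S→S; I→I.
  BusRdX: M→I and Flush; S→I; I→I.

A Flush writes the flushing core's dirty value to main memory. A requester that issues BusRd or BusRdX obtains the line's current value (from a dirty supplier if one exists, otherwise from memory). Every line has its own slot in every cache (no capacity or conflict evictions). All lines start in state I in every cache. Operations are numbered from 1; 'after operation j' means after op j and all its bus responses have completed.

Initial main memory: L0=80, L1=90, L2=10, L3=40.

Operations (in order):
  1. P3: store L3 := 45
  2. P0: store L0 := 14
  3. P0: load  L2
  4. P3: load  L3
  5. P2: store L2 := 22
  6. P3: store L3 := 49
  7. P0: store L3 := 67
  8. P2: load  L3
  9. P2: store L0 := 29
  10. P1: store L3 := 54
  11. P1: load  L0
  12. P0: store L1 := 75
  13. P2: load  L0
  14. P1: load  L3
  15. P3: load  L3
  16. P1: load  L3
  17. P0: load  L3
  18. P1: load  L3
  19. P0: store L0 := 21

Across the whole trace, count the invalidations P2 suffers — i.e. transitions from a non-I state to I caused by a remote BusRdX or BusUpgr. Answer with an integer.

invalidations = 2

  op1 P3: store L3 := 45 → I/I/I/M on L3; bus BusRdX; mem=40
  op2 P0: store L0 := 14 → M/I/I/I on L0; bus BusRdX; mem=80
  op3 P0: load  L2 → S/I/I/I on L2; bus BusRd; mem=10
  op4 P3: load  L3 → I/I/I/M on L3; bus (none); mem=40
  op5 P2: store L2 := 22 → I/I/M/I on L2; bus BusRdX; mem=10
  op6 P3: store L3 := 49 → I/I/I/M on L3; bus (none); mem=40
  op7 P0: store L3 := 67 → M/I/I/I on L3; bus BusRdX Flush; mem=49
  op8 P2: load  L3 → S/I/S/I on L3; bus BusRd Flush; mem=67
  op9 P2: store L0 := 29 → I/I/M/I on L0; bus BusRdX Flush; mem=14
  op10 P1: store L3 := 54 → I/M/I/I on L3; bus BusRdX; mem=67
  op11 P1: load  L0 → I/S/S/I on L0; bus BusRd Flush; mem=29
  op12 P0: store L1 := 75 → M/I/I/I on L1; bus BusRdX; mem=90
  op13 P2: load  L0 → I/S/S/I on L0; bus (none); mem=29
  op14 P1: load  L3 → I/M/I/I on L3; bus (none); mem=67
  op15 P3: load  L3 → I/S/I/S on L3; bus BusRd Flush; mem=54
  op16 P1: load  L3 → I/S/I/S on L3; bus (none); mem=54
  op17 P0: load  L3 → S/S/I/S on L3; bus BusRd; mem=54
  op18 P1: load  L3 → S/S/I/S on L3; bus (none); mem=54
  op19 P0: store L0 := 21 → M/I/I/I on L0; bus BusRdX; mem=29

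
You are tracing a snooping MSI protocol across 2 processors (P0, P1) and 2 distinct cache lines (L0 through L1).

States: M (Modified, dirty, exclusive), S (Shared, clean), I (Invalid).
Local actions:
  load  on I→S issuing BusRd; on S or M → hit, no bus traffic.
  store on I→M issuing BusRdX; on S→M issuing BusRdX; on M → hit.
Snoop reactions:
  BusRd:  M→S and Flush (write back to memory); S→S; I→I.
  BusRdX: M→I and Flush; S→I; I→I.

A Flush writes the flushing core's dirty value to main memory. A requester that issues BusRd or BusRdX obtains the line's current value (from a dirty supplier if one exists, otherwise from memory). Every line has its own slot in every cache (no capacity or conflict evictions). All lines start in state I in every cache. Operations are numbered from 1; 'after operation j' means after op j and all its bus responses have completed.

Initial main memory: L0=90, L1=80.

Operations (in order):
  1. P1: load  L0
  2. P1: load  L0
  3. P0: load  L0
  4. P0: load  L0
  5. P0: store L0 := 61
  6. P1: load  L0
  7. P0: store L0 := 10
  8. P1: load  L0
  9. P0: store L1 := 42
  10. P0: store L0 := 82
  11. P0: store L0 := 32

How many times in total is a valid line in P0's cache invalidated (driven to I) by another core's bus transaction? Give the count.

invalidations = 0

step 1: P1: load  L0  ⟶  IS  (L0)  txn=BusRd  M[L0]=90
step 2: P1: load  L0  ⟶  IS  (L0)  txn=∅  M[L0]=90
step 3: P0: load  L0  ⟶  SS  (L0)  txn=BusRd  M[L0]=90
step 4: P0: load  L0  ⟶  SS  (L0)  txn=∅  M[L0]=90
step 5: P0: store L0 := 61  ⟶  MI  (L0)  txn=BusRdX  M[L0]=90
step 6: P1: load  L0  ⟶  SS  (L0)  txn=BusRd+Flush  M[L0]=61
step 7: P0: store L0 := 10  ⟶  MI  (L0)  txn=BusRdX  M[L0]=61
step 8: P1: load  L0  ⟶  SS  (L0)  txn=BusRd+Flush  M[L0]=10
step 9: P0: store L1 := 42  ⟶  MI  (L1)  txn=BusRdX  M[L1]=80
step 10: P0: store L0 := 82  ⟶  MI  (L0)  txn=BusRdX  M[L0]=10
step 11: P0: store L0 := 32  ⟶  MI  (L0)  txn=∅  M[L0]=10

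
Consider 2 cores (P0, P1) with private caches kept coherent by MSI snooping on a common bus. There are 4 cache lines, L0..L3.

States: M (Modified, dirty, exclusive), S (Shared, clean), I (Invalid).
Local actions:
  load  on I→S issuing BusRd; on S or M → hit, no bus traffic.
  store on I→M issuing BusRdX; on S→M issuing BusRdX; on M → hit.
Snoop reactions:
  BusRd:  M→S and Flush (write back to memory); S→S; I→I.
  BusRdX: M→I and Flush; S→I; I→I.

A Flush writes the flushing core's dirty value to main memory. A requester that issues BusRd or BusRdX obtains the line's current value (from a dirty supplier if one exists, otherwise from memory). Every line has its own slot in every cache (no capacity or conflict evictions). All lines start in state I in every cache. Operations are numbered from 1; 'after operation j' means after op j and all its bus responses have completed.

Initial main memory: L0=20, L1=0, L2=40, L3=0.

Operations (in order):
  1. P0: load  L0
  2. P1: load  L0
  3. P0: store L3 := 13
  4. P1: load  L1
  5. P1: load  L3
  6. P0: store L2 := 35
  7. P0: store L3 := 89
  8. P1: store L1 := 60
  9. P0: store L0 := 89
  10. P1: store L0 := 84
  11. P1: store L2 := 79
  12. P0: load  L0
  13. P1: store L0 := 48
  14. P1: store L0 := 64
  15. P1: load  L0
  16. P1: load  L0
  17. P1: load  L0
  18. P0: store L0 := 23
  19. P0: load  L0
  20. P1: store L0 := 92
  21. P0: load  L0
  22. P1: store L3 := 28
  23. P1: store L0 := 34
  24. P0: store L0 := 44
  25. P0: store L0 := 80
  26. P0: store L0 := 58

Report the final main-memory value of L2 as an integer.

memory[L2] = 35

[1] P0: load  L0 | P0:S(20), P1:I | bus: BusRd
[2] P1: load  L0 | P0:S(20), P1:S(20) | bus: BusRd
[3] P0: store L3 := 13 | P0:M(13), P1:I | bus: BusRdX
[4] P1: load  L1 | P0:I, P1:S(0) | bus: BusRd
[5] P1: load  L3 | P0:S(13), P1:S(13) | bus: BusRd,Flush
[6] P0: store L2 := 35 | P0:M(35), P1:I | bus: BusRdX
[7] P0: store L3 := 89 | P0:M(89), P1:I | bus: BusRdX
[8] P1: store L1 := 60 | P0:I, P1:M(60) | bus: BusRdX
[9] P0: store L0 := 89 | P0:M(89), P1:I | bus: BusRdX
[10] P1: store L0 := 84 | P0:I, P1:M(84) | bus: BusRdX,Flush
[11] P1: store L2 := 79 | P0:I, P1:M(79) | bus: BusRdX,Flush
[12] P0: load  L0 | P0:S(84), P1:S(84) | bus: BusRd,Flush
[13] P1: store L0 := 48 | P0:I, P1:M(48) | bus: BusRdX
[14] P1: store L0 := 64 | P0:I, P1:M(64) | bus: none
[15] P1: load  L0 | P0:I, P1:M(64) | bus: none
[16] P1: load  L0 | P0:I, P1:M(64) | bus: none
[17] P1: load  L0 | P0:I, P1:M(64) | bus: none
[18] P0: store L0 := 23 | P0:M(23), P1:I | bus: BusRdX,Flush
[19] P0: load  L0 | P0:M(23), P1:I | bus: none
[20] P1: store L0 := 92 | P0:I, P1:M(92) | bus: BusRdX,Flush
[21] P0: load  L0 | P0:S(92), P1:S(92) | bus: BusRd,Flush
[22] P1: store L3 := 28 | P0:I, P1:M(28) | bus: BusRdX,Flush
[23] P1: store L0 := 34 | P0:I, P1:M(34) | bus: BusRdX
[24] P0: store L0 := 44 | P0:M(44), P1:I | bus: BusRdX,Flush
[25] P0: store L0 := 80 | P0:M(80), P1:I | bus: none
[26] P0: store L0 := 58 | P0:M(58), P1:I | bus: none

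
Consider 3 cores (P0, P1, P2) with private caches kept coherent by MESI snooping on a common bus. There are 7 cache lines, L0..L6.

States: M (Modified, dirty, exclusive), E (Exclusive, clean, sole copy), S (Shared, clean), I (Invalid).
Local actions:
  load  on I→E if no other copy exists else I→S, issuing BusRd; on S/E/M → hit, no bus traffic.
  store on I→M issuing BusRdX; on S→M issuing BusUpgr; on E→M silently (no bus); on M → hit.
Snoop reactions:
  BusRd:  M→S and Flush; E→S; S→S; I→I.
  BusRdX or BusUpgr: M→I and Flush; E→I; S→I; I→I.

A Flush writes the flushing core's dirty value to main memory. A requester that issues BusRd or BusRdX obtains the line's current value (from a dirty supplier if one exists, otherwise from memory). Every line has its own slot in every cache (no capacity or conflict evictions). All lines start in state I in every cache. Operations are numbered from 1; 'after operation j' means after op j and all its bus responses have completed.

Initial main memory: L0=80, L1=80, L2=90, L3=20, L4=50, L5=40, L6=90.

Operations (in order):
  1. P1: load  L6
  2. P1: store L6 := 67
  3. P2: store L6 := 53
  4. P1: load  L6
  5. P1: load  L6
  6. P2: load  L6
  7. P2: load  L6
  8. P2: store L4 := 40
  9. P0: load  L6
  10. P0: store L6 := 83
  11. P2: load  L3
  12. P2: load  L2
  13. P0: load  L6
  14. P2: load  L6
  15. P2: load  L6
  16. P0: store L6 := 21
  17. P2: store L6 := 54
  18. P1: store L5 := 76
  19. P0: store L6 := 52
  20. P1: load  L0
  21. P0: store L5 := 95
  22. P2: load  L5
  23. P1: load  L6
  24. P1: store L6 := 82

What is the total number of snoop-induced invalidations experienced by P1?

invalidations = 3

1. P1: load  L6  bus=[BusRd]  L6: P0=I P1=E P2=I  mem[L6]=90
2. P1: store L6 := 67  bus=[-]  L6: P0=I P1=M P2=I  mem[L6]=90
3. P2: store L6 := 53  bus=[BusRdX,Flush]  L6: P0=I P1=I P2=M  mem[L6]=67
4. P1: load  L6  bus=[BusRd,Flush]  L6: P0=I P1=S P2=S  mem[L6]=53
5. P1: load  L6  bus=[-]  L6: P0=I P1=S P2=S  mem[L6]=53
6. P2: load  L6  bus=[-]  L6: P0=I P1=S P2=S  mem[L6]=53
7. P2: load  L6  bus=[-]  L6: P0=I P1=S P2=S  mem[L6]=53
8. P2: store L4 := 40  bus=[BusRdX]  L4: P0=I P1=I P2=M  mem[L4]=50
9. P0: load  L6  bus=[BusRd]  L6: P0=S P1=S P2=S  mem[L6]=53
10. P0: store L6 := 83  bus=[BusUpgr]  L6: P0=M P1=I P2=I  mem[L6]=53
11. P2: load  L3  bus=[BusRd]  L3: P0=I P1=I P2=E  mem[L3]=20
12. P2: load  L2  bus=[BusRd]  L2: P0=I P1=I P2=E  mem[L2]=90
13. P0: load  L6  bus=[-]  L6: P0=M P1=I P2=I  mem[L6]=53
14. P2: load  L6  bus=[BusRd,Flush]  L6: P0=S P1=I P2=S  mem[L6]=83
15. P2: load  L6  bus=[-]  L6: P0=S P1=I P2=S  mem[L6]=83
16. P0: store L6 := 21  bus=[BusUpgr]  L6: P0=M P1=I P2=I  mem[L6]=83
17. P2: store L6 := 54  bus=[BusRdX,Flush]  L6: P0=I P1=I P2=M  mem[L6]=21
18. P1: store L5 := 76  bus=[BusRdX]  L5: P0=I P1=M P2=I  mem[L5]=40
19. P0: store L6 := 52  bus=[BusRdX,Flush]  L6: P0=M P1=I P2=I  mem[L6]=54
20. P1: load  L0  bus=[BusRd]  L0: P0=I P1=E P2=I  mem[L0]=80
21. P0: store L5 := 95  bus=[BusRdX,Flush]  L5: P0=M P1=I P2=I  mem[L5]=76
22. P2: load  L5  bus=[BusRd,Flush]  L5: P0=S P1=I P2=S  mem[L5]=95
23. P1: load  L6  bus=[BusRd,Flush]  L6: P0=S P1=S P2=I  mem[L6]=52
24. P1: store L6 := 82  bus=[BusUpgr]  L6: P0=I P1=M P2=I  mem[L6]=52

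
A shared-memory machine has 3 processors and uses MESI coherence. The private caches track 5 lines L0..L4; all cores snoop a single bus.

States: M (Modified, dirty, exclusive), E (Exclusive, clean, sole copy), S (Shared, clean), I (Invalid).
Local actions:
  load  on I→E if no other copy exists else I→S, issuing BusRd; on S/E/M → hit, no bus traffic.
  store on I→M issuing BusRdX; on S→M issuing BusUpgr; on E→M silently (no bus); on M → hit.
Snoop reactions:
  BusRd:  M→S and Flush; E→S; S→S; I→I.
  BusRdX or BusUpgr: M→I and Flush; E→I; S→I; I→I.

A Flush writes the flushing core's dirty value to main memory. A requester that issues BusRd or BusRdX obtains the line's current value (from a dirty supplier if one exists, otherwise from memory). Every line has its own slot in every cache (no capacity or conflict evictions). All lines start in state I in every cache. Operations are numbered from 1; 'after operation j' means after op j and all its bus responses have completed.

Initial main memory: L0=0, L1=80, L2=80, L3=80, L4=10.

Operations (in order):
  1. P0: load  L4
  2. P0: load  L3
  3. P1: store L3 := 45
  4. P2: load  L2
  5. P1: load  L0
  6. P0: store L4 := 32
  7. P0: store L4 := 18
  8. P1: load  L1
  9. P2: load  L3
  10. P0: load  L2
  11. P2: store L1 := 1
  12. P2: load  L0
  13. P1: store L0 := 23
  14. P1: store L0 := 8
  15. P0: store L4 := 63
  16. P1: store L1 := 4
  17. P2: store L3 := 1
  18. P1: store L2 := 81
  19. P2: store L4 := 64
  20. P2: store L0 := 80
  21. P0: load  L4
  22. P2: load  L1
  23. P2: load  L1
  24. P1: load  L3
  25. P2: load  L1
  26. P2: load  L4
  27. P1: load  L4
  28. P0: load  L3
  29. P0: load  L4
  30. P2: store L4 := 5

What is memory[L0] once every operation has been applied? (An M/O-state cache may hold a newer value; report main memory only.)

  op1 P0: load  L4 → E/I/I on L4; bus BusRd; mem=10
  op2 P0: load  L3 → E/I/I on L3; bus BusRd; mem=80
  op3 P1: store L3 := 45 → I/M/I on L3; bus BusRdX; mem=80
  op4 P2: load  L2 → I/I/E on L2; bus BusRd; mem=80
  op5 P1: load  L0 → I/E/I on L0; bus BusRd; mem=0
  op6 P0: store L4 := 32 → M/I/I on L4; bus (none); mem=10
  op7 P0: store L4 := 18 → M/I/I on L4; bus (none); mem=10
  op8 P1: load  L1 → I/E/I on L1; bus BusRd; mem=80
  op9 P2: load  L3 → I/S/S on L3; bus BusRd Flush; mem=45
  op10 P0: load  L2 → S/I/S on L2; bus BusRd; mem=80
  op11 P2: store L1 := 1 → I/I/M on L1; bus BusRdX; mem=80
  op12 P2: load  L0 → I/S/S on L0; bus BusRd; mem=0
  op13 P1: store L0 := 23 → I/M/I on L0; bus BusUpgr; mem=0
  op14 P1: store L0 := 8 → I/M/I on L0; bus (none); mem=0
  op15 P0: store L4 := 63 → M/I/I on L4; bus (none); mem=10
  op16 P1: store L1 := 4 → I/M/I on L1; bus BusRdX Flush; mem=1
  op17 P2: store L3 := 1 → I/I/M on L3; bus BusUpgr; mem=45
  op18 P1: store L2 := 81 → I/M/I on L2; bus BusRdX; mem=80
  op19 P2: store L4 := 64 → I/I/M on L4; bus BusRdX Flush; mem=63
  op20 P2: store L0 := 80 → I/I/M on L0; bus BusRdX Flush; mem=8
  op21 P0: load  L4 → S/I/S on L4; bus BusRd Flush; mem=64
  op22 P2: load  L1 → I/S/S on L1; bus BusRd Flush; mem=4
  op23 P2: load  L1 → I/S/S on L1; bus (none); mem=4
  op24 P1: load  L3 → I/S/S on L3; bus BusRd Flush; mem=1
  op25 P2: load  L1 → I/S/S on L1; bus (none); mem=4
  op26 P2: load  L4 → S/I/S on L4; bus (none); mem=64
  op27 P1: load  L4 → S/S/S on L4; bus BusRd; mem=64
  op28 P0: load  L3 → S/S/S on L3; bus BusRd; mem=1
  op29 P0: load  L4 → S/S/S on L4; bus (none); mem=64
  op30 P2: store L4 := 5 → I/I/M on L4; bus BusUpgr; mem=64

memory[L0] = 8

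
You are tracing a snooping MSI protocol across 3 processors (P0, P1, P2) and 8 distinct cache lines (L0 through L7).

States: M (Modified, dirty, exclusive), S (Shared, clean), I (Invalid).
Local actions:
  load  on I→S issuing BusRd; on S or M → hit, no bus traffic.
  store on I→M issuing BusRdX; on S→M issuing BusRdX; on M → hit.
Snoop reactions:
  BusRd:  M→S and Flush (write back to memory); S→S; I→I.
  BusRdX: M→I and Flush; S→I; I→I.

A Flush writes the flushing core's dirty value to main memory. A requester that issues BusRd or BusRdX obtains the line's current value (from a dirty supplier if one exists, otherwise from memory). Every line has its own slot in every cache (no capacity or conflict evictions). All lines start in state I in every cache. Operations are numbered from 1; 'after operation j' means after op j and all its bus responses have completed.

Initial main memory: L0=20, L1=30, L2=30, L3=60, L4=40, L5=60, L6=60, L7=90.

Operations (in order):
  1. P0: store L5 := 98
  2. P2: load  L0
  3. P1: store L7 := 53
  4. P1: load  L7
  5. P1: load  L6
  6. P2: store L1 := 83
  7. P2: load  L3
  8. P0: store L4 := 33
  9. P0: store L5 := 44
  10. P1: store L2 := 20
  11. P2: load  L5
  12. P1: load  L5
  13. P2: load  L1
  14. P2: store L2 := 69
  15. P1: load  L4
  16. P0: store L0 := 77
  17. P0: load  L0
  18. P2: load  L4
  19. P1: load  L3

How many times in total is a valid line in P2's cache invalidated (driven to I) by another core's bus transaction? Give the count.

  op1 P0: store L5 := 98 → M/I/I on L5; bus BusRdX; mem=60
  op2 P2: load  L0 → I/I/S on L0; bus BusRd; mem=20
  op3 P1: store L7 := 53 → I/M/I on L7; bus BusRdX; mem=90
  op4 P1: load  L7 → I/M/I on L7; bus (none); mem=90
  op5 P1: load  L6 → I/S/I on L6; bus BusRd; mem=60
  op6 P2: store L1 := 83 → I/I/M on L1; bus BusRdX; mem=30
  op7 P2: load  L3 → I/I/S on L3; bus BusRd; mem=60
  op8 P0: store L4 := 33 → M/I/I on L4; bus BusRdX; mem=40
  op9 P0: store L5 := 44 → M/I/I on L5; bus (none); mem=60
  op10 P1: store L2 := 20 → I/M/I on L2; bus BusRdX; mem=30
  op11 P2: load  L5 → S/I/S on L5; bus BusRd Flush; mem=44
  op12 P1: load  L5 → S/S/S on L5; bus BusRd; mem=44
  op13 P2: load  L1 → I/I/M on L1; bus (none); mem=30
  op14 P2: store L2 := 69 → I/I/M on L2; bus BusRdX Flush; mem=20
  op15 P1: load  L4 → S/S/I on L4; bus BusRd Flush; mem=33
  op16 P0: store L0 := 77 → M/I/I on L0; bus BusRdX; mem=20
  op17 P0: load  L0 → M/I/I on L0; bus (none); mem=20
  op18 P2: load  L4 → S/S/S on L4; bus BusRd; mem=33
  op19 P1: load  L3 → I/S/S on L3; bus BusRd; mem=60

invalidations = 1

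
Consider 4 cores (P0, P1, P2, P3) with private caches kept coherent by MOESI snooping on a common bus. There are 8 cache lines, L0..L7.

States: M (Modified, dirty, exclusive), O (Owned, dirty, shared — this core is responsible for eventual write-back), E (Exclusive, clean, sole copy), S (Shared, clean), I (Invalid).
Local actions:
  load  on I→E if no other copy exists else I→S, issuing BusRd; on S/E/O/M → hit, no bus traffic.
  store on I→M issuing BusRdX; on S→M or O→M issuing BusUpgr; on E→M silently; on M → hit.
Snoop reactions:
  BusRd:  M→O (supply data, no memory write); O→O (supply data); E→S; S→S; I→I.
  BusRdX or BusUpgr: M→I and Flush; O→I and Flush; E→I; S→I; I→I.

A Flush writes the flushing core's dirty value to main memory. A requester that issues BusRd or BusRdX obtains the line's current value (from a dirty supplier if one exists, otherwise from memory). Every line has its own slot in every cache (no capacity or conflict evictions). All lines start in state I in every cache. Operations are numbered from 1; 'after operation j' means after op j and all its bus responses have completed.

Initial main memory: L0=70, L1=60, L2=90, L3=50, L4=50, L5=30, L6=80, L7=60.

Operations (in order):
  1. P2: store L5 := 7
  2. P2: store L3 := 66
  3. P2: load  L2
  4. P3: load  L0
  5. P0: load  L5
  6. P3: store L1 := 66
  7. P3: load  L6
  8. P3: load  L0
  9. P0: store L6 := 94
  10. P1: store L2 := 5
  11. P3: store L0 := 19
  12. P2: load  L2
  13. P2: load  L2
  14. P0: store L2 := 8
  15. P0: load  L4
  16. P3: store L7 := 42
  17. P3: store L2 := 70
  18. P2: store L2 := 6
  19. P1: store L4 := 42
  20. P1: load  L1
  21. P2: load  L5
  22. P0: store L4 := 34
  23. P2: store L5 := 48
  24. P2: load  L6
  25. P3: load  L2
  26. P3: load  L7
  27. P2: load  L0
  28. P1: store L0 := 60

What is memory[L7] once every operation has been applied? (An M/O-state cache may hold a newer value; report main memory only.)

  op1 P2: store L5 := 7 → I/I/M/I on L5; bus BusRdX; mem=30
  op2 P2: store L3 := 66 → I/I/M/I on L3; bus BusRdX; mem=50
  op3 P2: load  L2 → I/I/E/I on L2; bus BusRd; mem=90
  op4 P3: load  L0 → I/I/I/E on L0; bus BusRd; mem=70
  op5 P0: load  L5 → S/I/O/I on L5; bus BusRd; mem=30
  op6 P3: store L1 := 66 → I/I/I/M on L1; bus BusRdX; mem=60
  op7 P3: load  L6 → I/I/I/E on L6; bus BusRd; mem=80
  op8 P3: load  L0 → I/I/I/E on L0; bus (none); mem=70
  op9 P0: store L6 := 94 → M/I/I/I on L6; bus BusRdX; mem=80
  op10 P1: store L2 := 5 → I/M/I/I on L2; bus BusRdX; mem=90
  op11 P3: store L0 := 19 → I/I/I/M on L0; bus (none); mem=70
  op12 P2: load  L2 → I/O/S/I on L2; bus BusRd; mem=90
  op13 P2: load  L2 → I/O/S/I on L2; bus (none); mem=90
  op14 P0: store L2 := 8 → M/I/I/I on L2; bus BusRdX Flush; mem=5
  op15 P0: load  L4 → E/I/I/I on L4; bus BusRd; mem=50
  op16 P3: store L7 := 42 → I/I/I/M on L7; bus BusRdX; mem=60
  op17 P3: store L2 := 70 → I/I/I/M on L2; bus BusRdX Flush; mem=8
  op18 P2: store L2 := 6 → I/I/M/I on L2; bus BusRdX Flush; mem=70
  op19 P1: store L4 := 42 → I/M/I/I on L4; bus BusRdX; mem=50
  op20 P1: load  L1 → I/S/I/O on L1; bus BusRd; mem=60
  op21 P2: load  L5 → S/I/O/I on L5; bus (none); mem=30
  op22 P0: store L4 := 34 → M/I/I/I on L4; bus BusRdX Flush; mem=42
  op23 P2: store L5 := 48 → I/I/M/I on L5; bus BusUpgr; mem=30
  op24 P2: load  L6 → O/I/S/I on L6; bus BusRd; mem=80
  op25 P3: load  L2 → I/I/O/S on L2; bus BusRd; mem=70
  op26 P3: load  L7 → I/I/I/M on L7; bus (none); mem=60
  op27 P2: load  L0 → I/I/S/O on L0; bus BusRd; mem=70
  op28 P1: store L0 := 60 → I/M/I/I on L0; bus BusRdX Flush; mem=19

memory[L7] = 60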